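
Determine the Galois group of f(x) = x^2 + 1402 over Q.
Gal(K/Q) = Z/2Z (cyclic of order 2)

x^2 + 1402 is irreducible over Q since -1402 is not a rational square. The splitting field Q(sqrt(-1402)) has degree 2 over Q, and its unique nontrivial automorphism is sqrt(-1402) ↦ -sqrt(-1402). Hence Gal(Q(sqrt(-1402))/Q) = Z/2Z.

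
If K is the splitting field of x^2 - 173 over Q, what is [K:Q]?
[K:Q] = 2

The polynomial x^2 - 173 is irreducible over Q since 173 is not a perfect square. Its splitting field is Q(sqrt(173)), which has degree 2 over Q.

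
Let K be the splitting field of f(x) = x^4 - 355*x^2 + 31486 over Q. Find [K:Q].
[K:Q] = 4

f factors as (x^2 - 173)(x^2 - 182); the splitting field is K = Q(sqrt(173), sqrt(182)). Since 173, 182, and 31486 are all non-squares in Q, the three subfields Q(sqrt(173)), Q(sqrt(182)), Q(sqrt(31486)) are distinct degree-2 extensions, so [K:Q] = 4 (Klein four Galois group).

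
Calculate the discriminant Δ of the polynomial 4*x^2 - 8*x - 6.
Δ = 160

For a quadratic a x^2 + b x + c the discriminant is Δ = b^2 - 4ac = (-8)^2 - 4*(4)*(-6) = 64 - (-96) = 160.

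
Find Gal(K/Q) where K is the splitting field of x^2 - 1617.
Gal(K/Q) = Z/2Z (cyclic of order 2)

x^2 - 1617 is irreducible over Q since 1617 is not a rational square. The splitting field Q(sqrt(1617)) has degree 2 over Q, and its unique nontrivial automorphism is sqrt(1617) ↦ -sqrt(1617). Hence Gal(Q(sqrt(1617))/Q) = Z/2Z.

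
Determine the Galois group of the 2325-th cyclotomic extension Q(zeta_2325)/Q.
|Gal(Q(zeta_2325)/Q)| = phi(2325) = 1200; group ≅ (Z/2325Z)^* ≅ Z/2Z × Z/20Z × Z/30Z

The n-th cyclotomic polynomial Φ_2325(x) is the minimal polynomial of zeta_2325 over Q and has degree phi(2325) = 1200. So Q(zeta_2325) is a degree-1200 Galois extension with Galois group (Z/2325Z)^*. By CRT, (Z/2325Z)^* ≅ (Z/3Z)^* × (Z/25Z)^* × (Z/31Z)^*. Each prime-power unit group is (Z/3Z)^* ≅ Z/2Z; (Z/25Z)^* ≅ Z/20Z; (Z/31Z)^* ≅ Z/30Z. Hence Gal(Q(zeta_2325)/Q) ≅ Z/2Z × Z/20Z × Z/30Z.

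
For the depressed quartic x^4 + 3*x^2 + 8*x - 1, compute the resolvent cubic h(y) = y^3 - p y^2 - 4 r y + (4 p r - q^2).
h(y) = y^3 - 3*y^2 + 4*y - 76

Identify coefficients: p = 3, q = 8, r = -1.
Plug into h(y) = y^3 - p y^2 - 4 r y + (4 p r - q^2):
  h(y) = y^3 - (3) y^2 - 4*(-1) y + (4*(3)*(-1) - (8)^2)
       = y^3 + (-3) y^2 + (4) y + (-76).
Simplifying: h(y) = y^3 - 3*y^2 + 4*y - 76.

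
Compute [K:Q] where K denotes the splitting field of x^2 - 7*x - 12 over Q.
[K:Q] = 2

The discriminant of x^2 + (-7)*x + (-12) is b^2 - 4c = 49 - (-48) = 97. Since 97 is not a perfect square in Q, the polynomial is irreducible over Q. Its two roots generate a degree-2 extension, so [K:Q] = 2.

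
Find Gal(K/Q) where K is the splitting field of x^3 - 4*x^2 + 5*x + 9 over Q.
Gal(K/Q) = S_3 (symmetric group of order 6)

Compute the discriminant of x^3 + (-4)*x^2 + (5)*x + (9): Δ = -3223. Since Δ is not a rational square, the Galois group is not contained in A_3; it must be the full S_3 (irreducibility of the cubic rules out anything smaller).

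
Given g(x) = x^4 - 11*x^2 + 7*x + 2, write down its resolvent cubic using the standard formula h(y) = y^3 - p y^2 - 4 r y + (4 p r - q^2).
h(y) = y^3 + 11*y^2 - 8*y - 137

Identify coefficients: p = -11, q = 7, r = 2.
Plug into h(y) = y^3 - p y^2 - 4 r y + (4 p r - q^2):
  h(y) = y^3 - (-11) y^2 - 4*(2) y + (4*(-11)*(2) - (7)^2)
       = y^3 + (11) y^2 + (-8) y + (-137).
Simplifying: h(y) = y^3 + 11*y^2 - 8*y - 137.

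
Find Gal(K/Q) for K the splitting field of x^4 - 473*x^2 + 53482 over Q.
Gal(K/Q) = V_4 (Klein four-group, Z/2Z × Z/2Z)

f factors as (x^2 - 187)(x^2 - 286), so the splitting field is K = Q(sqrt(187), sqrt(286)). The elements 187, 286, 53482 are all non-squares in Q, so sqrt(187) and sqrt(286) generate independent quadratic extensions. Thus [K:Q] = 4 and Gal(K/Q) is generated by the two order-2 automorphisms sqrt(187) ↦ -sqrt(187) and sqrt(286) ↦ -sqrt(286), giving V_4.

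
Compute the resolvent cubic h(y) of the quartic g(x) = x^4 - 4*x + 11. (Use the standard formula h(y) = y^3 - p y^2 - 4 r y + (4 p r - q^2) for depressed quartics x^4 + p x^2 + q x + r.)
h(y) = y^3 - 44*y - 16

Identify coefficients: p = 0, q = -4, r = 11.
Plug into h(y) = y^3 - p y^2 - 4 r y + (4 p r - q^2):
  h(y) = y^3 - (0) y^2 - 4*(11) y + (4*(0)*(11) - (-4)^2)
       = y^3 + (0) y^2 + (-44) y + (-16).
Simplifying: h(y) = y^3 - 44*y - 16.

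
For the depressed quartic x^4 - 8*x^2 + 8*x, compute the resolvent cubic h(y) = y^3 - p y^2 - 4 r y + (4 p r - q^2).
h(y) = y^3 + 8*y^2 - 64

Identify coefficients: p = -8, q = 8, r = 0.
Plug into h(y) = y^3 - p y^2 - 4 r y + (4 p r - q^2):
  h(y) = y^3 - (-8) y^2 - 4*(0) y + (4*(-8)*(0) - (8)^2)
       = y^3 + (8) y^2 + (0) y + (-64).
Simplifying: h(y) = y^3 + 8*y^2 - 64.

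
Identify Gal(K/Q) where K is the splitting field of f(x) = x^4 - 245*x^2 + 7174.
Gal(K/Q) = V_4 (Klein four-group, Z/2Z × Z/2Z)

f factors as (x^2 - 211)(x^2 - 34), so the splitting field is K = Q(sqrt(211), sqrt(34)). The elements 211, 34, 7174 are all non-squares in Q, so sqrt(211) and sqrt(34) generate independent quadratic extensions. Thus [K:Q] = 4 and Gal(K/Q) is generated by the two order-2 automorphisms sqrt(211) ↦ -sqrt(211) and sqrt(34) ↦ -sqrt(34), giving V_4.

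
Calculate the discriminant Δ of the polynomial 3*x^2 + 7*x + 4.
Δ = 1

For a quadratic a x^2 + b x + c the discriminant is Δ = b^2 - 4ac = (7)^2 - 4*(3)*(4) = 49 - (48) = 1.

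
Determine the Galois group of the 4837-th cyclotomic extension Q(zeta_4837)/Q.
|Gal(Q(zeta_4837)/Q)| = phi(4837) = 4140; group ≅ (Z/4837Z)^* ≅ Z/6Z × Z/690Z

The n-th cyclotomic polynomial Φ_4837(x) is the minimal polynomial of zeta_4837 over Q and has degree phi(4837) = 4140. So Q(zeta_4837) is a degree-4140 Galois extension with Galois group (Z/4837Z)^*. By CRT, (Z/4837Z)^* ≅ (Z/7Z)^* × (Z/691Z)^*. Each prime-power unit group is (Z/7Z)^* ≅ Z/6Z; (Z/691Z)^* ≅ Z/690Z. Hence Gal(Q(zeta_4837)/Q) ≅ Z/6Z × Z/690Z.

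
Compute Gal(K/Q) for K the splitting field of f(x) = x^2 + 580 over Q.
Gal(K/Q) = Z/2Z (cyclic of order 2)

x^2 + 580 is irreducible over Q since -580 is not a rational square. The splitting field Q(sqrt(-580)) has degree 2 over Q, and its unique nontrivial automorphism is sqrt(-580) ↦ -sqrt(-580). Hence Gal(Q(sqrt(-580))/Q) = Z/2Z.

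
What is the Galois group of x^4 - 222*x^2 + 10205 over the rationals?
Gal(K/Q) = V_4 (Klein four-group, Z/2Z × Z/2Z)

f factors as (x^2 - 65)(x^2 - 157), so the splitting field is K = Q(sqrt(65), sqrt(157)). The elements 65, 157, 10205 are all non-squares in Q, so sqrt(65) and sqrt(157) generate independent quadratic extensions. Thus [K:Q] = 4 and Gal(K/Q) is generated by the two order-2 automorphisms sqrt(65) ↦ -sqrt(65) and sqrt(157) ↦ -sqrt(157), giving V_4.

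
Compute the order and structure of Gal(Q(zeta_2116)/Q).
|Gal(Q(zeta_2116)/Q)| = phi(2116) = 1012; group ≅ (Z/2116Z)^* ≅ Z/2Z × Z/506Z

The n-th cyclotomic polynomial Φ_2116(x) is the minimal polynomial of zeta_2116 over Q and has degree phi(2116) = 1012. So Q(zeta_2116) is a degree-1012 Galois extension with Galois group (Z/2116Z)^*. By CRT, (Z/2116Z)^* ≅ (Z/4Z)^* × (Z/529Z)^*. Each prime-power unit group is (Z/4Z)^* ≅ Z/2Z; (Z/529Z)^* ≅ Z/506Z. Hence Gal(Q(zeta_2116)/Q) ≅ Z/2Z × Z/506Z.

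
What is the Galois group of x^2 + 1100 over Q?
Gal(K/Q) = Z/2Z (cyclic of order 2)

x^2 + 1100 is irreducible over Q since -1100 is not a rational square. The splitting field Q(sqrt(-1100)) has degree 2 over Q, and its unique nontrivial automorphism is sqrt(-1100) ↦ -sqrt(-1100). Hence Gal(Q(sqrt(-1100))/Q) = Z/2Z.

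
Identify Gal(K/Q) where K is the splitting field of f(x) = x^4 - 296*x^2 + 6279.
Gal(K/Q) = V_4 (Klein four-group, Z/2Z × Z/2Z)

f factors as (x^2 - 273)(x^2 - 23), so the splitting field is K = Q(sqrt(273), sqrt(23)). The elements 273, 23, 6279 are all non-squares in Q, so sqrt(273) and sqrt(23) generate independent quadratic extensions. Thus [K:Q] = 4 and Gal(K/Q) is generated by the two order-2 automorphisms sqrt(273) ↦ -sqrt(273) and sqrt(23) ↦ -sqrt(23), giving V_4.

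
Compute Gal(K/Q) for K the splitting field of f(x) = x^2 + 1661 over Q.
Gal(K/Q) = Z/2Z (cyclic of order 2)

x^2 + 1661 is irreducible over Q since -1661 is not a rational square. The splitting field Q(sqrt(-1661)) has degree 2 over Q, and its unique nontrivial automorphism is sqrt(-1661) ↦ -sqrt(-1661). Hence Gal(Q(sqrt(-1661))/Q) = Z/2Z.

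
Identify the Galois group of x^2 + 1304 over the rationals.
Gal(K/Q) = Z/2Z (cyclic of order 2)

x^2 + 1304 is irreducible over Q since -1304 is not a rational square. The splitting field Q(sqrt(-1304)) has degree 2 over Q, and its unique nontrivial automorphism is sqrt(-1304) ↦ -sqrt(-1304). Hence Gal(Q(sqrt(-1304))/Q) = Z/2Z.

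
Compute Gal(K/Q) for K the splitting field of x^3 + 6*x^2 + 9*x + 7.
Gal(K/Q) = S_3 (symmetric group of order 6)

Compute the discriminant of x^3 + (6)*x^2 + (9)*x + (7): Δ = -567. Since Δ is not a rational square, the Galois group is not contained in A_3; it must be the full S_3 (irreducibility of the cubic rules out anything smaller).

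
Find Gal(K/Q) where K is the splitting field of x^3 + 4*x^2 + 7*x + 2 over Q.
Gal(K/Q) = S_3 (symmetric group of order 6)

Compute the discriminant of x^3 + (4)*x^2 + (7)*x + (2): Δ = -200. Since Δ is not a rational square, the Galois group is not contained in A_3; it must be the full S_3 (irreducibility of the cubic rules out anything smaller).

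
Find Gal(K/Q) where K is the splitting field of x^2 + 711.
Gal(K/Q) = Z/2Z (cyclic of order 2)

x^2 + 711 is irreducible over Q since -711 is not a rational square. The splitting field Q(sqrt(-711)) has degree 2 over Q, and its unique nontrivial automorphism is sqrt(-711) ↦ -sqrt(-711). Hence Gal(Q(sqrt(-711))/Q) = Z/2Z.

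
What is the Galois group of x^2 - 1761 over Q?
Gal(K/Q) = Z/2Z (cyclic of order 2)

x^2 - 1761 is irreducible over Q since 1761 is not a rational square. The splitting field Q(sqrt(1761)) has degree 2 over Q, and its unique nontrivial automorphism is sqrt(1761) ↦ -sqrt(1761). Hence Gal(Q(sqrt(1761))/Q) = Z/2Z.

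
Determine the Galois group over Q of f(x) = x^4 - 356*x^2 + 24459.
Gal(K/Q) = V_4 (Klein four-group, Z/2Z × Z/2Z)

f factors as (x^2 - 93)(x^2 - 263), so the splitting field is K = Q(sqrt(93), sqrt(263)). The elements 93, 263, 24459 are all non-squares in Q, so sqrt(93) and sqrt(263) generate independent quadratic extensions. Thus [K:Q] = 4 and Gal(K/Q) is generated by the two order-2 automorphisms sqrt(93) ↦ -sqrt(93) and sqrt(263) ↦ -sqrt(263), giving V_4.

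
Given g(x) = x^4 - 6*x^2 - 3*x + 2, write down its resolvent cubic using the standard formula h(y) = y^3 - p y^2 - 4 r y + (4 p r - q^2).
h(y) = y^3 + 6*y^2 - 8*y - 57

Identify coefficients: p = -6, q = -3, r = 2.
Plug into h(y) = y^3 - p y^2 - 4 r y + (4 p r - q^2):
  h(y) = y^3 - (-6) y^2 - 4*(2) y + (4*(-6)*(2) - (-3)^2)
       = y^3 + (6) y^2 + (-8) y + (-57).
Simplifying: h(y) = y^3 + 6*y^2 - 8*y - 57.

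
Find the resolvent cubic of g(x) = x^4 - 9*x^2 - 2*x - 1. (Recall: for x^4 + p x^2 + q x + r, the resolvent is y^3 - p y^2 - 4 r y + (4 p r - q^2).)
h(y) = y^3 + 9*y^2 + 4*y + 32

Identify coefficients: p = -9, q = -2, r = -1.
Plug into h(y) = y^3 - p y^2 - 4 r y + (4 p r - q^2):
  h(y) = y^3 - (-9) y^2 - 4*(-1) y + (4*(-9)*(-1) - (-2)^2)
       = y^3 + (9) y^2 + (4) y + (32).
Simplifying: h(y) = y^3 + 9*y^2 + 4*y + 32.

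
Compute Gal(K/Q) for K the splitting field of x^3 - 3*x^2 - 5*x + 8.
Gal(K/Q) = S_3 (symmetric group of order 6)

Compute the discriminant of x^3 + (-3)*x^2 + (-5)*x + (8): Δ = 2021. Since Δ is not a rational square, the Galois group is not contained in A_3; it must be the full S_3 (irreducibility of the cubic rules out anything smaller).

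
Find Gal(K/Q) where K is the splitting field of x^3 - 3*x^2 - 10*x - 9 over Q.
Gal(K/Q) = S_3 (symmetric group of order 6)

Compute the discriminant of x^3 + (-3)*x^2 + (-10)*x + (-9): Δ = -3119. Since Δ is not a rational square, the Galois group is not contained in A_3; it must be the full S_3 (irreducibility of the cubic rules out anything smaller).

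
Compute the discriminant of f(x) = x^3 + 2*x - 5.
Δ = -707

For a depressed cubic x^3 + p x + q the discriminant is Δ = -4 p^3 - 27 q^2 = -4*(2)^3 - 27*(-5)^2 = -32 - 675 = -707.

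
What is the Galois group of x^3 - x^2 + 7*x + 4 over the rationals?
Gal(K/Q) = S_3 (symmetric group of order 6)

Compute the discriminant of x^3 + (-1)*x^2 + (7)*x + (4): Δ = -2243. Since Δ is not a rational square, the Galois group is not contained in A_3; it must be the full S_3 (irreducibility of the cubic rules out anything smaller).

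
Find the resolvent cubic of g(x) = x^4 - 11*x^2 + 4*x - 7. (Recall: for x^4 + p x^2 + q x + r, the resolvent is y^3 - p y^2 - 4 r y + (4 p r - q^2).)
h(y) = y^3 + 11*y^2 + 28*y + 292

Identify coefficients: p = -11, q = 4, r = -7.
Plug into h(y) = y^3 - p y^2 - 4 r y + (4 p r - q^2):
  h(y) = y^3 - (-11) y^2 - 4*(-7) y + (4*(-11)*(-7) - (4)^2)
       = y^3 + (11) y^2 + (28) y + (292).
Simplifying: h(y) = y^3 + 11*y^2 + 28*y + 292.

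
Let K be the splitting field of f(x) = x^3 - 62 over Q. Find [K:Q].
[K:Q] = 6

x^3 - 62 has one real root r = 62^(1/3) and two complex roots r*zeta_3, r*zeta_3^2 where zeta_3 = e^(2*pi*i/3). The splitting field is Q(r, zeta_3). [Q(r):Q] = 3 and [Q(zeta_3):Q] = 2 with gcd = 1, so [Q(r, zeta_3):Q] = 3 * 2 = 6.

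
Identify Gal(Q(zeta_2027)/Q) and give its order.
|Gal(Q(zeta_2027)/Q)| = phi(2027) = 2026; group ≅ (Z/2027Z)^* ≅ Z/2026Z

The n-th cyclotomic polynomial Φ_2027(x) is the minimal polynomial of zeta_2027 over Q and has degree phi(2027) = 2026. So Q(zeta_2027) is a degree-2026 Galois extension with Galois group (Z/2027Z)^*. (Z/2027Z)^* is cyclic since 2027 is an odd prime power (or 4). Hence Gal(Q(zeta_2027)/Q) ≅ Z/2026Z.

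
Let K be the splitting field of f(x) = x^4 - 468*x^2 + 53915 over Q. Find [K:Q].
[K:Q] = 4

f factors as (x^2 - 205)(x^2 - 263); the splitting field is K = Q(sqrt(205), sqrt(263)). Since 205, 263, and 53915 are all non-squares in Q, the three subfields Q(sqrt(205)), Q(sqrt(263)), Q(sqrt(53915)) are distinct degree-2 extensions, so [K:Q] = 4 (Klein four Galois group).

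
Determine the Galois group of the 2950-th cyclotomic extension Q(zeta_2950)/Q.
|Gal(Q(zeta_2950)/Q)| = phi(2950) = 1160; group ≅ (Z/2950Z)^* ≅ Z/20Z × Z/58Z

The n-th cyclotomic polynomial Φ_2950(x) is the minimal polynomial of zeta_2950 over Q and has degree phi(2950) = 1160. So Q(zeta_2950) is a degree-1160 Galois extension with Galois group (Z/2950Z)^*. By CRT, (Z/2950Z)^* ≅ (Z/2Z)^* × (Z/25Z)^* × (Z/59Z)^*. Each prime-power unit group is (Z/2Z)^* ≅ trivial group (order 1); (Z/25Z)^* ≅ Z/20Z; (Z/59Z)^* ≅ Z/58Z. Hence Gal(Q(zeta_2950)/Q) ≅ Z/20Z × Z/58Z.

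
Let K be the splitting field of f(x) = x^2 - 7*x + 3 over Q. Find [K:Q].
[K:Q] = 2

The discriminant of x^2 + (-7)*x + (3) is b^2 - 4c = 49 - (12) = 37. Since 37 is not a perfect square in Q, the polynomial is irreducible over Q. Its two roots generate a degree-2 extension, so [K:Q] = 2.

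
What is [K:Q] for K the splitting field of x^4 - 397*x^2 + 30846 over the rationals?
[K:Q] = 4

f factors as (x^2 - 106)(x^2 - 291); the splitting field is K = Q(sqrt(106), sqrt(291)). Since 106, 291, and 30846 are all non-squares in Q, the three subfields Q(sqrt(106)), Q(sqrt(291)), Q(sqrt(30846)) are distinct degree-2 extensions, so [K:Q] = 4 (Klein four Galois group).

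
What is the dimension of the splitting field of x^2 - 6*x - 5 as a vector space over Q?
[K:Q] = 2

The discriminant of x^2 + (-6)*x + (-5) is b^2 - 4c = 36 - (-20) = 56. Since 56 is not a perfect square in Q, the polynomial is irreducible over Q. Its two roots generate a degree-2 extension, so [K:Q] = 2.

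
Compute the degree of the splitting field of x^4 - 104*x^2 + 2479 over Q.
[K:Q] = 4

f factors as (x^2 - 37)(x^2 - 67); the splitting field is K = Q(sqrt(37), sqrt(67)). Since 37, 67, and 2479 are all non-squares in Q, the three subfields Q(sqrt(37)), Q(sqrt(67)), Q(sqrt(2479)) are distinct degree-2 extensions, so [K:Q] = 4 (Klein four Galois group).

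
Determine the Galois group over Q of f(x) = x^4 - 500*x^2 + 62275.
Gal(K/Q) = V_4 (Klein four-group, Z/2Z × Z/2Z)

f factors as (x^2 - 235)(x^2 - 265), so the splitting field is K = Q(sqrt(235), sqrt(265)). The elements 235, 265, 62275 are all non-squares in Q, so sqrt(235) and sqrt(265) generate independent quadratic extensions. Thus [K:Q] = 4 and Gal(K/Q) is generated by the two order-2 automorphisms sqrt(235) ↦ -sqrt(235) and sqrt(265) ↦ -sqrt(265), giving V_4.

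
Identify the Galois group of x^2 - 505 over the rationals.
Gal(K/Q) = Z/2Z (cyclic of order 2)

x^2 - 505 is irreducible over Q since 505 is not a rational square. The splitting field Q(sqrt(505)) has degree 2 over Q, and its unique nontrivial automorphism is sqrt(505) ↦ -sqrt(505). Hence Gal(Q(sqrt(505))/Q) = Z/2Z.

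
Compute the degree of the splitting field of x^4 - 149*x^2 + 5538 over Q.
[K:Q] = 4

f factors as (x^2 - 71)(x^2 - 78); the splitting field is K = Q(sqrt(71), sqrt(78)). Since 71, 78, and 5538 are all non-squares in Q, the three subfields Q(sqrt(71)), Q(sqrt(78)), Q(sqrt(5538)) are distinct degree-2 extensions, so [K:Q] = 4 (Klein four Galois group).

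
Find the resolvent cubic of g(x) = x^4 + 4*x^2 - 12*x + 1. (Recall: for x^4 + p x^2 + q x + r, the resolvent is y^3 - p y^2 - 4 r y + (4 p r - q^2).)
h(y) = y^3 - 4*y^2 - 4*y - 128

Identify coefficients: p = 4, q = -12, r = 1.
Plug into h(y) = y^3 - p y^2 - 4 r y + (4 p r - q^2):
  h(y) = y^3 - (4) y^2 - 4*(1) y + (4*(4)*(1) - (-12)^2)
       = y^3 + (-4) y^2 + (-4) y + (-128).
Simplifying: h(y) = y^3 - 4*y^2 - 4*y - 128.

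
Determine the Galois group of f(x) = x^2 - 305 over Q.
Gal(K/Q) = Z/2Z (cyclic of order 2)

x^2 - 305 is irreducible over Q since 305 is not a rational square. The splitting field Q(sqrt(305)) has degree 2 over Q, and its unique nontrivial automorphism is sqrt(305) ↦ -sqrt(305). Hence Gal(Q(sqrt(305))/Q) = Z/2Z.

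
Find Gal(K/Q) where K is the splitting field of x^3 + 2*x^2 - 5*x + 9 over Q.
Gal(K/Q) = S_3 (symmetric group of order 6)

Compute the discriminant of x^3 + (2)*x^2 + (-5)*x + (9): Δ = -3495. Since Δ is not a rational square, the Galois group is not contained in A_3; it must be the full S_3 (irreducibility of the cubic rules out anything smaller).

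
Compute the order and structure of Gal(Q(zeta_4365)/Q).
|Gal(Q(zeta_4365)/Q)| = phi(4365) = 2304; group ≅ (Z/4365Z)^* ≅ Z/4Z × Z/6Z × Z/96Z

The n-th cyclotomic polynomial Φ_4365(x) is the minimal polynomial of zeta_4365 over Q and has degree phi(4365) = 2304. So Q(zeta_4365) is a degree-2304 Galois extension with Galois group (Z/4365Z)^*. By CRT, (Z/4365Z)^* ≅ (Z/9Z)^* × (Z/5Z)^* × (Z/97Z)^*. Each prime-power unit group is (Z/9Z)^* ≅ Z/6Z; (Z/5Z)^* ≅ Z/4Z; (Z/97Z)^* ≅ Z/96Z. Hence Gal(Q(zeta_4365)/Q) ≅ Z/4Z × Z/6Z × Z/96Z.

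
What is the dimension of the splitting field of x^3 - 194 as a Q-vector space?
[K:Q] = 6

x^3 - 194 has one real root r = 194^(1/3) and two complex roots r*zeta_3, r*zeta_3^2 where zeta_3 = e^(2*pi*i/3). The splitting field is Q(r, zeta_3). [Q(r):Q] = 3 and [Q(zeta_3):Q] = 2 with gcd = 1, so [Q(r, zeta_3):Q] = 3 * 2 = 6.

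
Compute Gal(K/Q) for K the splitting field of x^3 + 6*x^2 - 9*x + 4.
Gal(K/Q) = S_3 (symmetric group of order 6)

Compute the discriminant of x^3 + (6)*x^2 + (-9)*x + (4): Δ = -1944. Since Δ is not a rational square, the Galois group is not contained in A_3; it must be the full S_3 (irreducibility of the cubic rules out anything smaller).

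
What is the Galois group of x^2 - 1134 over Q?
Gal(K/Q) = Z/2Z (cyclic of order 2)

x^2 - 1134 is irreducible over Q since 1134 is not a rational square. The splitting field Q(sqrt(1134)) has degree 2 over Q, and its unique nontrivial automorphism is sqrt(1134) ↦ -sqrt(1134). Hence Gal(Q(sqrt(1134))/Q) = Z/2Z.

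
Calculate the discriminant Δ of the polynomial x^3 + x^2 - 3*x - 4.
Δ = -83

For x^3 + a x^2 + b x + c the discriminant is Δ = 18 a b c - 4 a^3 c + a^2 b^2 - 4 b^3 - 27 c^2.
Plug a = 1, b = -3, c = -4:
  18*(1)*(-3)*(-4) - 4*(1)^3*(-4) + (1)^2*(-3)^2 - 4*(-3)^3 - 27*(-4)^2
  = 216 + (16) + 9 + (108) + (-432)
  = -83.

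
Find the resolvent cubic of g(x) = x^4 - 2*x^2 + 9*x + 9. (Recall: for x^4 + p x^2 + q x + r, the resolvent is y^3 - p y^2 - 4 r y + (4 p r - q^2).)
h(y) = y^3 + 2*y^2 - 36*y - 153

Identify coefficients: p = -2, q = 9, r = 9.
Plug into h(y) = y^3 - p y^2 - 4 r y + (4 p r - q^2):
  h(y) = y^3 - (-2) y^2 - 4*(9) y + (4*(-2)*(9) - (9)^2)
       = y^3 + (2) y^2 + (-36) y + (-153).
Simplifying: h(y) = y^3 + 2*y^2 - 36*y - 153.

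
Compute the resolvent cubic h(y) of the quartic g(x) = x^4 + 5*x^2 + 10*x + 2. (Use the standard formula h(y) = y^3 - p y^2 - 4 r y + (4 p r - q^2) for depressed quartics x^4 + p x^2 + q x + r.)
h(y) = y^3 - 5*y^2 - 8*y - 60

Identify coefficients: p = 5, q = 10, r = 2.
Plug into h(y) = y^3 - p y^2 - 4 r y + (4 p r - q^2):
  h(y) = y^3 - (5) y^2 - 4*(2) y + (4*(5)*(2) - (10)^2)
       = y^3 + (-5) y^2 + (-8) y + (-60).
Simplifying: h(y) = y^3 - 5*y^2 - 8*y - 60.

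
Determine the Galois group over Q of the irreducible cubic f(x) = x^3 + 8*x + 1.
Gal(K/Q) = S_3 (symmetric group of order 6)

Compute the discriminant of x^3 + (0)*x^2 + (8)*x + (1): Δ = -2075. Since Δ is not a rational square, the Galois group is not contained in A_3; it must be the full S_3 (irreducibility of the cubic rules out anything smaller).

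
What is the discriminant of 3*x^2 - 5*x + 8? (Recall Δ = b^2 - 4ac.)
Δ = -71

For a quadratic a x^2 + b x + c the discriminant is Δ = b^2 - 4ac = (-5)^2 - 4*(3)*(8) = 25 - (96) = -71.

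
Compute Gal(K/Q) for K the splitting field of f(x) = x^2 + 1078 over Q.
Gal(K/Q) = Z/2Z (cyclic of order 2)

x^2 + 1078 is irreducible over Q since -1078 is not a rational square. The splitting field Q(sqrt(-1078)) has degree 2 over Q, and its unique nontrivial automorphism is sqrt(-1078) ↦ -sqrt(-1078). Hence Gal(Q(sqrt(-1078))/Q) = Z/2Z.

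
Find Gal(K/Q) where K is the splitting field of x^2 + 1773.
Gal(K/Q) = Z/2Z (cyclic of order 2)

x^2 + 1773 is irreducible over Q since -1773 is not a rational square. The splitting field Q(sqrt(-1773)) has degree 2 over Q, and its unique nontrivial automorphism is sqrt(-1773) ↦ -sqrt(-1773). Hence Gal(Q(sqrt(-1773))/Q) = Z/2Z.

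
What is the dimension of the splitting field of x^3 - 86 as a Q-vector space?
[K:Q] = 6

x^3 - 86 has one real root r = 86^(1/3) and two complex roots r*zeta_3, r*zeta_3^2 where zeta_3 = e^(2*pi*i/3). The splitting field is Q(r, zeta_3). [Q(r):Q] = 3 and [Q(zeta_3):Q] = 2 with gcd = 1, so [Q(r, zeta_3):Q] = 3 * 2 = 6.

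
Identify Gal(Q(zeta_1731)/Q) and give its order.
|Gal(Q(zeta_1731)/Q)| = phi(1731) = 1152; group ≅ (Z/1731Z)^* ≅ Z/2Z × Z/576Z

The n-th cyclotomic polynomial Φ_1731(x) is the minimal polynomial of zeta_1731 over Q and has degree phi(1731) = 1152. So Q(zeta_1731) is a degree-1152 Galois extension with Galois group (Z/1731Z)^*. By CRT, (Z/1731Z)^* ≅ (Z/3Z)^* × (Z/577Z)^*. Each prime-power unit group is (Z/3Z)^* ≅ Z/2Z; (Z/577Z)^* ≅ Z/576Z. Hence Gal(Q(zeta_1731)/Q) ≅ Z/2Z × Z/576Z.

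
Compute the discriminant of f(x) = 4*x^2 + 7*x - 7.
Δ = 161

For a quadratic a x^2 + b x + c the discriminant is Δ = b^2 - 4ac = (7)^2 - 4*(4)*(-7) = 49 - (-112) = 161.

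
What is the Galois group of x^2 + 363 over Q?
Gal(K/Q) = Z/2Z (cyclic of order 2)

x^2 + 363 is irreducible over Q since -363 is not a rational square. The splitting field Q(sqrt(-363)) has degree 2 over Q, and its unique nontrivial automorphism is sqrt(-363) ↦ -sqrt(-363). Hence Gal(Q(sqrt(-363))/Q) = Z/2Z.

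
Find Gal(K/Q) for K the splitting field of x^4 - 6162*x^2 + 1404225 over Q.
Gal(K/Q) = Z/2Z (cyclic of order 2)

f factors as (x^2 - 237)(x^2 - 5925), so the splitting field is K = Q(sqrt(237), sqrt(5925)). The squarefree part of 237 is 237 and the squarefree part of 5925 is also 237, so sqrt(237) and sqrt(5925) are both rational multiples of sqrt(237). Hence Q(sqrt(237)) = Q(sqrt(5925)) = Q(sqrt(237)), and the splitting field collapses to a single degree-2 extension with Galois group Z/2Z.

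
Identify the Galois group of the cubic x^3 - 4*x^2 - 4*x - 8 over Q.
Gal(K/Q) = S_3 (symmetric group of order 6)

Compute the discriminant of x^3 + (-4)*x^2 + (-4)*x + (-8): Δ = -5568. Since Δ is not a rational square, the Galois group is not contained in A_3; it must be the full S_3 (irreducibility of the cubic rules out anything smaller).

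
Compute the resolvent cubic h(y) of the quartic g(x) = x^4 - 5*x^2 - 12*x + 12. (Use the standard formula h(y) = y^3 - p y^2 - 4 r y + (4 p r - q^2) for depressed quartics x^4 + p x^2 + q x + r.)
h(y) = y^3 + 5*y^2 - 48*y - 384

Identify coefficients: p = -5, q = -12, r = 12.
Plug into h(y) = y^3 - p y^2 - 4 r y + (4 p r - q^2):
  h(y) = y^3 - (-5) y^2 - 4*(12) y + (4*(-5)*(12) - (-12)^2)
       = y^3 + (5) y^2 + (-48) y + (-384).
Simplifying: h(y) = y^3 + 5*y^2 - 48*y - 384.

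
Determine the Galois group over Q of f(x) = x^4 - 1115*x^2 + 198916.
Gal(K/Q) = Z/2Z (cyclic of order 2)

f factors as (x^2 - 223)(x^2 - 892), so the splitting field is K = Q(sqrt(223), sqrt(892)). The squarefree part of 223 is 223 and the squarefree part of 892 is also 223, so sqrt(223) and sqrt(892) are both rational multiples of sqrt(223). Hence Q(sqrt(223)) = Q(sqrt(892)) = Q(sqrt(223)), and the splitting field collapses to a single degree-2 extension with Galois group Z/2Z.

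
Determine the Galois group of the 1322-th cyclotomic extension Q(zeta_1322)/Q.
|Gal(Q(zeta_1322)/Q)| = phi(1322) = 660; group ≅ (Z/1322Z)^* ≅ Z/660Z

The n-th cyclotomic polynomial Φ_1322(x) is the minimal polynomial of zeta_1322 over Q and has degree phi(1322) = 660. So Q(zeta_1322) is a degree-660 Galois extension with Galois group (Z/1322Z)^*. By CRT, (Z/1322Z)^* ≅ (Z/2Z)^* × (Z/661Z)^*. Each prime-power unit group is (Z/2Z)^* ≅ trivial group (order 1); (Z/661Z)^* ≅ Z/660Z. Hence Gal(Q(zeta_1322)/Q) ≅ Z/660Z.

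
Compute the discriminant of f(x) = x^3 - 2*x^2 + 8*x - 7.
Δ = -1323

For x^3 + a x^2 + b x + c the discriminant is Δ = 18 a b c - 4 a^3 c + a^2 b^2 - 4 b^3 - 27 c^2.
Plug a = -2, b = 8, c = -7:
  18*(-2)*(8)*(-7) - 4*(-2)^3*(-7) + (-2)^2*(8)^2 - 4*(8)^3 - 27*(-7)^2
  = 2016 + (-224) + 256 + (-2048) + (-1323)
  = -1323.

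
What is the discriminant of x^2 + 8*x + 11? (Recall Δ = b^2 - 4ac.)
Δ = 20

For a quadratic a x^2 + b x + c the discriminant is Δ = b^2 - 4ac = (8)^2 - 4*(1)*(11) = 64 - (44) = 20.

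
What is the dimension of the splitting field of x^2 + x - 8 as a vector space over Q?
[K:Q] = 2

The discriminant of x^2 + (1)*x + (-8) is b^2 - 4c = 1 - (-32) = 33. Since 33 is not a perfect square in Q, the polynomial is irreducible over Q. Its two roots generate a degree-2 extension, so [K:Q] = 2.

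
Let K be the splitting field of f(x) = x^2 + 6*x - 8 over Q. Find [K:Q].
[K:Q] = 2

The discriminant of x^2 + (6)*x + (-8) is b^2 - 4c = 36 - (-32) = 68. Since 68 is not a perfect square in Q, the polynomial is irreducible over Q. Its two roots generate a degree-2 extension, so [K:Q] = 2.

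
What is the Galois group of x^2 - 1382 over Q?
Gal(K/Q) = Z/2Z (cyclic of order 2)

x^2 - 1382 is irreducible over Q since 1382 is not a rational square. The splitting field Q(sqrt(1382)) has degree 2 over Q, and its unique nontrivial automorphism is sqrt(1382) ↦ -sqrt(1382). Hence Gal(Q(sqrt(1382))/Q) = Z/2Z.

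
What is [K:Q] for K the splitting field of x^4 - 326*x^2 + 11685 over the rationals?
[K:Q] = 4

f factors as (x^2 - 41)(x^2 - 285); the splitting field is K = Q(sqrt(41), sqrt(285)). Since 41, 285, and 11685 are all non-squares in Q, the three subfields Q(sqrt(41)), Q(sqrt(285)), Q(sqrt(11685)) are distinct degree-2 extensions, so [K:Q] = 4 (Klein four Galois group).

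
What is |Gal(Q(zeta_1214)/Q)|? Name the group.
|Gal(Q(zeta_1214)/Q)| = phi(1214) = 606; group ≅ (Z/1214Z)^* ≅ Z/606Z

The n-th cyclotomic polynomial Φ_1214(x) is the minimal polynomial of zeta_1214 over Q and has degree phi(1214) = 606. So Q(zeta_1214) is a degree-606 Galois extension with Galois group (Z/1214Z)^*. By CRT, (Z/1214Z)^* ≅ (Z/2Z)^* × (Z/607Z)^*. Each prime-power unit group is (Z/2Z)^* ≅ trivial group (order 1); (Z/607Z)^* ≅ Z/606Z. Hence Gal(Q(zeta_1214)/Q) ≅ Z/606Z.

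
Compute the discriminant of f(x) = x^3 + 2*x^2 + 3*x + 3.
Δ = -87

For x^3 + a x^2 + b x + c the discriminant is Δ = 18 a b c - 4 a^3 c + a^2 b^2 - 4 b^3 - 27 c^2.
Plug a = 2, b = 3, c = 3:
  18*(2)*(3)*(3) - 4*(2)^3*(3) + (2)^2*(3)^2 - 4*(3)^3 - 27*(3)^2
  = 324 + (-96) + 36 + (-108) + (-243)
  = -87.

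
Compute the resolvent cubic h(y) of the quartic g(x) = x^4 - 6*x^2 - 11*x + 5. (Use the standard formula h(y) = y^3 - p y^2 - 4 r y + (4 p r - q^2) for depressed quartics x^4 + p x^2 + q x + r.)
h(y) = y^3 + 6*y^2 - 20*y - 241

Identify coefficients: p = -6, q = -11, r = 5.
Plug into h(y) = y^3 - p y^2 - 4 r y + (4 p r - q^2):
  h(y) = y^3 - (-6) y^2 - 4*(5) y + (4*(-6)*(5) - (-11)^2)
       = y^3 + (6) y^2 + (-20) y + (-241).
Simplifying: h(y) = y^3 + 6*y^2 - 20*y - 241.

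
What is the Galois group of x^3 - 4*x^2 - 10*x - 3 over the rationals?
Gal(K/Q) = S_3 (symmetric group of order 6)

Compute the discriminant of x^3 + (-4)*x^2 + (-10)*x + (-3): Δ = 2429. Since Δ is not a rational square, the Galois group is not contained in A_3; it must be the full S_3 (irreducibility of the cubic rules out anything smaller).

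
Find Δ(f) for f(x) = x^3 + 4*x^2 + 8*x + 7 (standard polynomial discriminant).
Δ = -107

For x^3 + a x^2 + b x + c the discriminant is Δ = 18 a b c - 4 a^3 c + a^2 b^2 - 4 b^3 - 27 c^2.
Plug a = 4, b = 8, c = 7:
  18*(4)*(8)*(7) - 4*(4)^3*(7) + (4)^2*(8)^2 - 4*(8)^3 - 27*(7)^2
  = 4032 + (-1792) + 1024 + (-2048) + (-1323)
  = -107.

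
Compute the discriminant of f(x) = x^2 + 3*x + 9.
Δ = -27

For a quadratic a x^2 + b x + c the discriminant is Δ = b^2 - 4ac = (3)^2 - 4*(1)*(9) = 9 - (36) = -27.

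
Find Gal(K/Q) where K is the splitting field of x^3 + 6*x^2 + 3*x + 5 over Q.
Gal(K/Q) = S_3 (symmetric group of order 6)

Compute the discriminant of x^3 + (6)*x^2 + (3)*x + (5): Δ = -3159. Since Δ is not a rational square, the Galois group is not contained in A_3; it must be the full S_3 (irreducibility of the cubic rules out anything smaller).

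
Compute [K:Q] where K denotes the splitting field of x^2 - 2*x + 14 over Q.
[K:Q] = 2

The discriminant of x^2 + (-2)*x + (14) is b^2 - 4c = 4 - (56) = -52. Since -52 is not a perfect square in Q, the polynomial is irreducible over Q. Its two roots generate a degree-2 extension, so [K:Q] = 2.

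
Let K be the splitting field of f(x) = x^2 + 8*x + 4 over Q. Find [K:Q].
[K:Q] = 2

The discriminant of x^2 + (8)*x + (4) is b^2 - 4c = 64 - (16) = 48. Since 48 is not a perfect square in Q, the polynomial is irreducible over Q. Its two roots generate a degree-2 extension, so [K:Q] = 2.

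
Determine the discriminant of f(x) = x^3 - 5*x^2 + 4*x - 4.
Δ = -848

For x^3 + a x^2 + b x + c the discriminant is Δ = 18 a b c - 4 a^3 c + a^2 b^2 - 4 b^3 - 27 c^2.
Plug a = -5, b = 4, c = -4:
  18*(-5)*(4)*(-4) - 4*(-5)^3*(-4) + (-5)^2*(4)^2 - 4*(4)^3 - 27*(-4)^2
  = 1440 + (-2000) + 400 + (-256) + (-432)
  = -848.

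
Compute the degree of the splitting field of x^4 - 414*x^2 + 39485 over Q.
[K:Q] = 4

f factors as (x^2 - 265)(x^2 - 149); the splitting field is K = Q(sqrt(265), sqrt(149)). Since 265, 149, and 39485 are all non-squares in Q, the three subfields Q(sqrt(265)), Q(sqrt(149)), Q(sqrt(39485)) are distinct degree-2 extensions, so [K:Q] = 4 (Klein four Galois group).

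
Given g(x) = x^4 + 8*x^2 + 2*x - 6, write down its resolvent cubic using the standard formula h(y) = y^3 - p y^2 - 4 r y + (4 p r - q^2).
h(y) = y^3 - 8*y^2 + 24*y - 196

Identify coefficients: p = 8, q = 2, r = -6.
Plug into h(y) = y^3 - p y^2 - 4 r y + (4 p r - q^2):
  h(y) = y^3 - (8) y^2 - 4*(-6) y + (4*(8)*(-6) - (2)^2)
       = y^3 + (-8) y^2 + (24) y + (-196).
Simplifying: h(y) = y^3 - 8*y^2 + 24*y - 196.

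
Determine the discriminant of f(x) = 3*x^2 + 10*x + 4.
Δ = 52

For a quadratic a x^2 + b x + c the discriminant is Δ = b^2 - 4ac = (10)^2 - 4*(3)*(4) = 100 - (48) = 52.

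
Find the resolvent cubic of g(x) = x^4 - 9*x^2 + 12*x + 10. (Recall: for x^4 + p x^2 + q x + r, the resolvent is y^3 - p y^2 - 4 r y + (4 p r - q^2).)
h(y) = y^3 + 9*y^2 - 40*y - 504

Identify coefficients: p = -9, q = 12, r = 10.
Plug into h(y) = y^3 - p y^2 - 4 r y + (4 p r - q^2):
  h(y) = y^3 - (-9) y^2 - 4*(10) y + (4*(-9)*(10) - (12)^2)
       = y^3 + (9) y^2 + (-40) y + (-504).
Simplifying: h(y) = y^3 + 9*y^2 - 40*y - 504.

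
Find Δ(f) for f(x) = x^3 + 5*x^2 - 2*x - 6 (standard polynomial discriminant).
Δ = 3240

For x^3 + a x^2 + b x + c the discriminant is Δ = 18 a b c - 4 a^3 c + a^2 b^2 - 4 b^3 - 27 c^2.
Plug a = 5, b = -2, c = -6:
  18*(5)*(-2)*(-6) - 4*(5)^3*(-6) + (5)^2*(-2)^2 - 4*(-2)^3 - 27*(-6)^2
  = 1080 + (3000) + 100 + (32) + (-972)
  = 3240.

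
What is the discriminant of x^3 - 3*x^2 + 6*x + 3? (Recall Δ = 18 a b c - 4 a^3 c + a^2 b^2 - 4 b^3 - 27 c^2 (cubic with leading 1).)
Δ = -1431

For x^3 + a x^2 + b x + c the discriminant is Δ = 18 a b c - 4 a^3 c + a^2 b^2 - 4 b^3 - 27 c^2.
Plug a = -3, b = 6, c = 3:
  18*(-3)*(6)*(3) - 4*(-3)^3*(3) + (-3)^2*(6)^2 - 4*(6)^3 - 27*(3)^2
  = -972 + (324) + 324 + (-864) + (-243)
  = -1431.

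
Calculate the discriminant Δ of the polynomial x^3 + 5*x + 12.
Δ = -4388

For a depressed cubic x^3 + p x + q the discriminant is Δ = -4 p^3 - 27 q^2 = -4*(5)^3 - 27*(12)^2 = -500 - 3888 = -4388.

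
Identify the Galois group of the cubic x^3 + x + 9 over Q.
Gal(K/Q) = S_3 (symmetric group of order 6)

Compute the discriminant of x^3 + (0)*x^2 + (1)*x + (9): Δ = -2191. Since Δ is not a rational square, the Galois group is not contained in A_3; it must be the full S_3 (irreducibility of the cubic rules out anything smaller).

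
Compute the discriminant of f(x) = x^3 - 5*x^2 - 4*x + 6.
Δ = 4844

For x^3 + a x^2 + b x + c the discriminant is Δ = 18 a b c - 4 a^3 c + a^2 b^2 - 4 b^3 - 27 c^2.
Plug a = -5, b = -4, c = 6:
  18*(-5)*(-4)*(6) - 4*(-5)^3*(6) + (-5)^2*(-4)^2 - 4*(-4)^3 - 27*(6)^2
  = 2160 + (3000) + 400 + (256) + (-972)
  = 4844.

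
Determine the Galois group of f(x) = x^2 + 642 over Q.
Gal(K/Q) = Z/2Z (cyclic of order 2)

x^2 + 642 is irreducible over Q since -642 is not a rational square. The splitting field Q(sqrt(-642)) has degree 2 over Q, and its unique nontrivial automorphism is sqrt(-642) ↦ -sqrt(-642). Hence Gal(Q(sqrt(-642))/Q) = Z/2Z.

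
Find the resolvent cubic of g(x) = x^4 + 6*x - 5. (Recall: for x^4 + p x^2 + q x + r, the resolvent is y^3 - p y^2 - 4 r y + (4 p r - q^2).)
h(y) = y^3 + 20*y - 36

Identify coefficients: p = 0, q = 6, r = -5.
Plug into h(y) = y^3 - p y^2 - 4 r y + (4 p r - q^2):
  h(y) = y^3 - (0) y^2 - 4*(-5) y + (4*(0)*(-5) - (6)^2)
       = y^3 + (0) y^2 + (20) y + (-36).
Simplifying: h(y) = y^3 + 20*y - 36.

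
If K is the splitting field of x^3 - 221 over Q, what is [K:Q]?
[K:Q] = 6

x^3 - 221 has one real root r = 221^(1/3) and two complex roots r*zeta_3, r*zeta_3^2 where zeta_3 = e^(2*pi*i/3). The splitting field is Q(r, zeta_3). [Q(r):Q] = 3 and [Q(zeta_3):Q] = 2 with gcd = 1, so [Q(r, zeta_3):Q] = 3 * 2 = 6.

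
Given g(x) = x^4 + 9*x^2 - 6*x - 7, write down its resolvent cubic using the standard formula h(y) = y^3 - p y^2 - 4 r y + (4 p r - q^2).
h(y) = y^3 - 9*y^2 + 28*y - 288

Identify coefficients: p = 9, q = -6, r = -7.
Plug into h(y) = y^3 - p y^2 - 4 r y + (4 p r - q^2):
  h(y) = y^3 - (9) y^2 - 4*(-7) y + (4*(9)*(-7) - (-6)^2)
       = y^3 + (-9) y^2 + (28) y + (-288).
Simplifying: h(y) = y^3 - 9*y^2 + 28*y - 288.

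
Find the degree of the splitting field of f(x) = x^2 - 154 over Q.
[K:Q] = 2

The polynomial x^2 - 154 is irreducible over Q since 154 is not a perfect square. Its splitting field is Q(sqrt(154)), which has degree 2 over Q.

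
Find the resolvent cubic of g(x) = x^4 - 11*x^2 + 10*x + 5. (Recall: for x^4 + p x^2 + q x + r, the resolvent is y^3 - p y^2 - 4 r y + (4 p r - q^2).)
h(y) = y^3 + 11*y^2 - 20*y - 320

Identify coefficients: p = -11, q = 10, r = 5.
Plug into h(y) = y^3 - p y^2 - 4 r y + (4 p r - q^2):
  h(y) = y^3 - (-11) y^2 - 4*(5) y + (4*(-11)*(5) - (10)^2)
       = y^3 + (11) y^2 + (-20) y + (-320).
Simplifying: h(y) = y^3 + 11*y^2 - 20*y - 320.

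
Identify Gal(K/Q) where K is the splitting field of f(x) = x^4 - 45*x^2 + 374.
Gal(K/Q) = V_4 (Klein four-group, Z/2Z × Z/2Z)

f factors as (x^2 - 34)(x^2 - 11), so the splitting field is K = Q(sqrt(34), sqrt(11)). The elements 34, 11, 374 are all non-squares in Q, so sqrt(34) and sqrt(11) generate independent quadratic extensions. Thus [K:Q] = 4 and Gal(K/Q) is generated by the two order-2 automorphisms sqrt(34) ↦ -sqrt(34) and sqrt(11) ↦ -sqrt(11), giving V_4.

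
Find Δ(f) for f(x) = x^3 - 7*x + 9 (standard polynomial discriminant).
Δ = -815

For a depressed cubic x^3 + p x + q the discriminant is Δ = -4 p^3 - 27 q^2 = -4*(-7)^3 - 27*(9)^2 = 1372 - 2187 = -815.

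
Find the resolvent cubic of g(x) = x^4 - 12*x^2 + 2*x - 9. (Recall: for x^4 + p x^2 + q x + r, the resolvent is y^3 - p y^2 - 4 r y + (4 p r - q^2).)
h(y) = y^3 + 12*y^2 + 36*y + 428

Identify coefficients: p = -12, q = 2, r = -9.
Plug into h(y) = y^3 - p y^2 - 4 r y + (4 p r - q^2):
  h(y) = y^3 - (-12) y^2 - 4*(-9) y + (4*(-12)*(-9) - (2)^2)
       = y^3 + (12) y^2 + (36) y + (428).
Simplifying: h(y) = y^3 + 12*y^2 + 36*y + 428.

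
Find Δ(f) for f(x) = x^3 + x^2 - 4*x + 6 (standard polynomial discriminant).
Δ = -1156

For x^3 + a x^2 + b x + c the discriminant is Δ = 18 a b c - 4 a^3 c + a^2 b^2 - 4 b^3 - 27 c^2.
Plug a = 1, b = -4, c = 6:
  18*(1)*(-4)*(6) - 4*(1)^3*(6) + (1)^2*(-4)^2 - 4*(-4)^3 - 27*(6)^2
  = -432 + (-24) + 16 + (256) + (-972)
  = -1156.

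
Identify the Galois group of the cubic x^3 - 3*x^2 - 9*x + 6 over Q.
Gal(K/Q) = S_3 (symmetric group of order 6)

Compute the discriminant of x^3 + (-3)*x^2 + (-9)*x + (6): Δ = 6237. Since Δ is not a rational square, the Galois group is not contained in A_3; it must be the full S_3 (irreducibility of the cubic rules out anything smaller).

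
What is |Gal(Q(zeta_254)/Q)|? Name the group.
|Gal(Q(zeta_254)/Q)| = phi(254) = 126; group ≅ (Z/254Z)^* ≅ Z/126Z

The n-th cyclotomic polynomial Φ_254(x) is the minimal polynomial of zeta_254 over Q and has degree phi(254) = 126. So Q(zeta_254) is a degree-126 Galois extension with Galois group (Z/254Z)^*. By CRT, (Z/254Z)^* ≅ (Z/2Z)^* × (Z/127Z)^*. Each prime-power unit group is (Z/2Z)^* ≅ trivial group (order 1); (Z/127Z)^* ≅ Z/126Z. Hence Gal(Q(zeta_254)/Q) ≅ Z/126Z.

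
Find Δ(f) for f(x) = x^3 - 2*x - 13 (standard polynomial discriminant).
Δ = -4531

For a depressed cubic x^3 + p x + q the discriminant is Δ = -4 p^3 - 27 q^2 = -4*(-2)^3 - 27*(-13)^2 = 32 - 4563 = -4531.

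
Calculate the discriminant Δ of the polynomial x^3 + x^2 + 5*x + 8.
Δ = -1515

For x^3 + a x^2 + b x + c the discriminant is Δ = 18 a b c - 4 a^3 c + a^2 b^2 - 4 b^3 - 27 c^2.
Plug a = 1, b = 5, c = 8:
  18*(1)*(5)*(8) - 4*(1)^3*(8) + (1)^2*(5)^2 - 4*(5)^3 - 27*(8)^2
  = 720 + (-32) + 25 + (-500) + (-1728)
  = -1515.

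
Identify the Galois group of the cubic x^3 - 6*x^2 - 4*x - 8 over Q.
Gal(K/Q) = S_3 (symmetric group of order 6)

Compute the discriminant of x^3 + (-6)*x^2 + (-4)*x + (-8): Δ = -11264. Since Δ is not a rational square, the Galois group is not contained in A_3; it must be the full S_3 (irreducibility of the cubic rules out anything smaller).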